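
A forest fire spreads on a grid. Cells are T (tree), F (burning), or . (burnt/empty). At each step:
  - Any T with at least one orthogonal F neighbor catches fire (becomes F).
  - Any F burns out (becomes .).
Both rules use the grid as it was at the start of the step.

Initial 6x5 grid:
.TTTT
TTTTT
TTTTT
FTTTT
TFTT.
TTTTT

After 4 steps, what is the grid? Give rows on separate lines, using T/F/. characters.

Step 1: 5 trees catch fire, 2 burn out
  .TTTT
  TTTTT
  FTTTT
  .FTTT
  F.FT.
  TFTTT
Step 2: 6 trees catch fire, 5 burn out
  .TTTT
  FTTTT
  .FTTT
  ..FTT
  ...F.
  F.FTT
Step 3: 4 trees catch fire, 6 burn out
  .TTTT
  .FTTT
  ..FTT
  ...FT
  .....
  ...FT
Step 4: 5 trees catch fire, 4 burn out
  .FTTT
  ..FTT
  ...FT
  ....F
  .....
  ....F

.FTTT
..FTT
...FT
....F
.....
....F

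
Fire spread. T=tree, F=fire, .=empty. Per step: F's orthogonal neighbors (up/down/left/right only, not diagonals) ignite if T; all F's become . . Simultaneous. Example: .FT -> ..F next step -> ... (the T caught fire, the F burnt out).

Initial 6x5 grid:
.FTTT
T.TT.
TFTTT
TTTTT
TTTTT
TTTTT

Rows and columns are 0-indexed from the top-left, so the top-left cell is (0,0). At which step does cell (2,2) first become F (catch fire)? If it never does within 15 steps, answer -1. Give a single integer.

Step 1: cell (2,2)='F' (+4 fires, +2 burnt)
  -> target ignites at step 1
Step 2: cell (2,2)='.' (+7 fires, +4 burnt)
Step 3: cell (2,2)='.' (+7 fires, +7 burnt)
Step 4: cell (2,2)='.' (+4 fires, +7 burnt)
Step 5: cell (2,2)='.' (+2 fires, +4 burnt)
Step 6: cell (2,2)='.' (+1 fires, +2 burnt)
Step 7: cell (2,2)='.' (+0 fires, +1 burnt)
  fire out at step 7

1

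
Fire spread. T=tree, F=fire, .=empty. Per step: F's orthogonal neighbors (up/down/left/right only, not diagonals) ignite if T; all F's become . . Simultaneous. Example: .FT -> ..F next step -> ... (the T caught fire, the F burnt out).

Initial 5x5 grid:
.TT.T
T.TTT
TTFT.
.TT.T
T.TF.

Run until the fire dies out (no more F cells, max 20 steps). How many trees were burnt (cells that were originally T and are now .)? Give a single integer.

Step 1: +5 fires, +2 burnt (F count now 5)
Step 2: +4 fires, +5 burnt (F count now 4)
Step 3: +3 fires, +4 burnt (F count now 3)
Step 4: +1 fires, +3 burnt (F count now 1)
Step 5: +0 fires, +1 burnt (F count now 0)
Fire out after step 5
Initially T: 15, now '.': 23
Total burnt (originally-T cells now '.'): 13

Answer: 13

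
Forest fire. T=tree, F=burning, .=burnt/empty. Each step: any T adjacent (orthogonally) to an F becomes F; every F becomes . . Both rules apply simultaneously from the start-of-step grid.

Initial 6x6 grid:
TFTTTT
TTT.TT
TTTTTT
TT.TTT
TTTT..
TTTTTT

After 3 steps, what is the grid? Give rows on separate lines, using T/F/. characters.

Step 1: 3 trees catch fire, 1 burn out
  F.FTTT
  TFT.TT
  TTTTTT
  TT.TTT
  TTTT..
  TTTTTT
Step 2: 4 trees catch fire, 3 burn out
  ...FTT
  F.F.TT
  TFTTTT
  TT.TTT
  TTTT..
  TTTTTT
Step 3: 4 trees catch fire, 4 burn out
  ....FT
  ....TT
  F.FTTT
  TF.TTT
  TTTT..
  TTTTTT

....FT
....TT
F.FTTT
TF.TTT
TTTT..
TTTTTT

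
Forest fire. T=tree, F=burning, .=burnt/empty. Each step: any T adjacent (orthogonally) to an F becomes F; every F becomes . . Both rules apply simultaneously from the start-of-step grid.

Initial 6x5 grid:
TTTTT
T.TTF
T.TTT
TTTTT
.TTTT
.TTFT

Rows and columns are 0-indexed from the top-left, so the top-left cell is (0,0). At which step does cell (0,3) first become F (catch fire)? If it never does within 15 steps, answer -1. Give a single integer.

Step 1: cell (0,3)='T' (+6 fires, +2 burnt)
Step 2: cell (0,3)='F' (+8 fires, +6 burnt)
  -> target ignites at step 2
Step 3: cell (0,3)='.' (+4 fires, +8 burnt)
Step 4: cell (0,3)='.' (+2 fires, +4 burnt)
Step 5: cell (0,3)='.' (+2 fires, +2 burnt)
Step 6: cell (0,3)='.' (+2 fires, +2 burnt)
Step 7: cell (0,3)='.' (+0 fires, +2 burnt)
  fire out at step 7

2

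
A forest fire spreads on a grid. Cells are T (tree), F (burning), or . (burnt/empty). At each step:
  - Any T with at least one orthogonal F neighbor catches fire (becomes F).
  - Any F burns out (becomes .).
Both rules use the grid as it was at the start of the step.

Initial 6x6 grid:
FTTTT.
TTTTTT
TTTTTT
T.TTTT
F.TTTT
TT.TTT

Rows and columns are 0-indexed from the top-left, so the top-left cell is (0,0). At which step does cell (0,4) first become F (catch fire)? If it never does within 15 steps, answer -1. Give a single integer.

Step 1: cell (0,4)='T' (+4 fires, +2 burnt)
Step 2: cell (0,4)='T' (+4 fires, +4 burnt)
Step 3: cell (0,4)='T' (+3 fires, +4 burnt)
Step 4: cell (0,4)='F' (+3 fires, +3 burnt)
  -> target ignites at step 4
Step 5: cell (0,4)='.' (+3 fires, +3 burnt)
Step 6: cell (0,4)='.' (+4 fires, +3 burnt)
Step 7: cell (0,4)='.' (+3 fires, +4 burnt)
Step 8: cell (0,4)='.' (+3 fires, +3 burnt)
Step 9: cell (0,4)='.' (+2 fires, +3 burnt)
Step 10: cell (0,4)='.' (+1 fires, +2 burnt)
Step 11: cell (0,4)='.' (+0 fires, +1 burnt)
  fire out at step 11

4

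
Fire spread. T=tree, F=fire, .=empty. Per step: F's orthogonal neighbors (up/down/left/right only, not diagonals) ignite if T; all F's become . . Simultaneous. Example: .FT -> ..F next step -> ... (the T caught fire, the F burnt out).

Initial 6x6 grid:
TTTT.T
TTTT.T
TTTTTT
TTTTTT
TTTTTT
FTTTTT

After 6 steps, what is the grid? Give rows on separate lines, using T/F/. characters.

Step 1: 2 trees catch fire, 1 burn out
  TTTT.T
  TTTT.T
  TTTTTT
  TTTTTT
  FTTTTT
  .FTTTT
Step 2: 3 trees catch fire, 2 burn out
  TTTT.T
  TTTT.T
  TTTTTT
  FTTTTT
  .FTTTT
  ..FTTT
Step 3: 4 trees catch fire, 3 burn out
  TTTT.T
  TTTT.T
  FTTTTT
  .FTTTT
  ..FTTT
  ...FTT
Step 4: 5 trees catch fire, 4 burn out
  TTTT.T
  FTTT.T
  .FTTTT
  ..FTTT
  ...FTT
  ....FT
Step 5: 6 trees catch fire, 5 burn out
  FTTT.T
  .FTT.T
  ..FTTT
  ...FTT
  ....FT
  .....F
Step 6: 5 trees catch fire, 6 burn out
  .FTT.T
  ..FT.T
  ...FTT
  ....FT
  .....F
  ......

.FTT.T
..FT.T
...FTT
....FT
.....F
......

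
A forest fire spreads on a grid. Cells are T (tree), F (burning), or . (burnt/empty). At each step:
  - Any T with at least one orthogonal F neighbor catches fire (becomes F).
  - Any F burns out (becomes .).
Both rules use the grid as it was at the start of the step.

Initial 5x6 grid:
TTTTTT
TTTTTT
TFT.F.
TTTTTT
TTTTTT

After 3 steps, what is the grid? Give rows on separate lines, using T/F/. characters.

Step 1: 6 trees catch fire, 2 burn out
  TTTTTT
  TFTTFT
  F.F...
  TFTTFT
  TTTTTT
Step 2: 12 trees catch fire, 6 burn out
  TFTTFT
  F.FF.F
  ......
  F.FF.F
  TFTTFT
Step 3: 8 trees catch fire, 12 burn out
  F.FF.F
  ......
  ......
  ......
  F.FF.F

F.FF.F
......
......
......
F.FF.F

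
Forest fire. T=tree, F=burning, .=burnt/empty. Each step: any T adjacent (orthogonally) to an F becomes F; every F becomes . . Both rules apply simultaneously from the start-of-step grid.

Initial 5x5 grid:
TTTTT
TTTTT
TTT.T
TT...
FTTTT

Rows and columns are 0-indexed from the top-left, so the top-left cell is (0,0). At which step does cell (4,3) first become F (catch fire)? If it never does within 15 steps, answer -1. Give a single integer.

Step 1: cell (4,3)='T' (+2 fires, +1 burnt)
Step 2: cell (4,3)='T' (+3 fires, +2 burnt)
Step 3: cell (4,3)='F' (+3 fires, +3 burnt)
  -> target ignites at step 3
Step 4: cell (4,3)='.' (+4 fires, +3 burnt)
Step 5: cell (4,3)='.' (+2 fires, +4 burnt)
Step 6: cell (4,3)='.' (+2 fires, +2 burnt)
Step 7: cell (4,3)='.' (+2 fires, +2 burnt)
Step 8: cell (4,3)='.' (+2 fires, +2 burnt)
Step 9: cell (4,3)='.' (+0 fires, +2 burnt)
  fire out at step 9

3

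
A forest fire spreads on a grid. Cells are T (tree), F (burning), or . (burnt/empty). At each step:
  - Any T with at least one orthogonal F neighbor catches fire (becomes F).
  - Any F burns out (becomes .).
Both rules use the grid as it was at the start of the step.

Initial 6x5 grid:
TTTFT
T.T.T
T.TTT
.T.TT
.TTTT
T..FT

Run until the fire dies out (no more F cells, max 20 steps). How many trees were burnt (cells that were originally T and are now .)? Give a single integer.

Step 1: +4 fires, +2 burnt (F count now 4)
Step 2: +6 fires, +4 burnt (F count now 6)
Step 3: +6 fires, +6 burnt (F count now 6)
Step 4: +2 fires, +6 burnt (F count now 2)
Step 5: +1 fires, +2 burnt (F count now 1)
Step 6: +0 fires, +1 burnt (F count now 0)
Fire out after step 6
Initially T: 20, now '.': 29
Total burnt (originally-T cells now '.'): 19

Answer: 19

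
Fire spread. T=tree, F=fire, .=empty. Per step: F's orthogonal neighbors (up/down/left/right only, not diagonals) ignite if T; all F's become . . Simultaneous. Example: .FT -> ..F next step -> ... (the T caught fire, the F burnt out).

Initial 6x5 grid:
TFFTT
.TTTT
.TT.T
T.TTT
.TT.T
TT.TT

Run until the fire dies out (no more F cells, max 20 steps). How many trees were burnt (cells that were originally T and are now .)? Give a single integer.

Step 1: +4 fires, +2 burnt (F count now 4)
Step 2: +4 fires, +4 burnt (F count now 4)
Step 3: +2 fires, +4 burnt (F count now 2)
Step 4: +3 fires, +2 burnt (F count now 3)
Step 5: +2 fires, +3 burnt (F count now 2)
Step 6: +2 fires, +2 burnt (F count now 2)
Step 7: +2 fires, +2 burnt (F count now 2)
Step 8: +1 fires, +2 burnt (F count now 1)
Step 9: +0 fires, +1 burnt (F count now 0)
Fire out after step 9
Initially T: 21, now '.': 29
Total burnt (originally-T cells now '.'): 20

Answer: 20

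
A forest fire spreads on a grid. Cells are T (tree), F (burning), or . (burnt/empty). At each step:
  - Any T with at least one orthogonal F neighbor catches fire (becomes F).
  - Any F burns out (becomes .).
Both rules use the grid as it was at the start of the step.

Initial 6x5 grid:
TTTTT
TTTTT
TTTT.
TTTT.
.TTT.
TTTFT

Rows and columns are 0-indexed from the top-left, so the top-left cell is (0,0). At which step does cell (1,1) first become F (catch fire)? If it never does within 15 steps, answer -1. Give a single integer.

Step 1: cell (1,1)='T' (+3 fires, +1 burnt)
Step 2: cell (1,1)='T' (+3 fires, +3 burnt)
Step 3: cell (1,1)='T' (+4 fires, +3 burnt)
Step 4: cell (1,1)='T' (+3 fires, +4 burnt)
Step 5: cell (1,1)='T' (+5 fires, +3 burnt)
Step 6: cell (1,1)='F' (+4 fires, +5 burnt)
  -> target ignites at step 6
Step 7: cell (1,1)='.' (+2 fires, +4 burnt)
Step 8: cell (1,1)='.' (+1 fires, +2 burnt)
Step 9: cell (1,1)='.' (+0 fires, +1 burnt)
  fire out at step 9

6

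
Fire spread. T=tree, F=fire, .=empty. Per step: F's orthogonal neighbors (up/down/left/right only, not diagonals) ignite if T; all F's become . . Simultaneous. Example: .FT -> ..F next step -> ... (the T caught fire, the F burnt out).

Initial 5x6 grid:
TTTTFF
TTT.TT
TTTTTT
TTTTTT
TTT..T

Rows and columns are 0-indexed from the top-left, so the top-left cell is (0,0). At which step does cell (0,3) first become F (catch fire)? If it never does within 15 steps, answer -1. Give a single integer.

Step 1: cell (0,3)='F' (+3 fires, +2 burnt)
  -> target ignites at step 1
Step 2: cell (0,3)='.' (+3 fires, +3 burnt)
Step 3: cell (0,3)='.' (+5 fires, +3 burnt)
Step 4: cell (0,3)='.' (+5 fires, +5 burnt)
Step 5: cell (0,3)='.' (+3 fires, +5 burnt)
Step 6: cell (0,3)='.' (+3 fires, +3 burnt)
Step 7: cell (0,3)='.' (+2 fires, +3 burnt)
Step 8: cell (0,3)='.' (+1 fires, +2 burnt)
Step 9: cell (0,3)='.' (+0 fires, +1 burnt)
  fire out at step 9

1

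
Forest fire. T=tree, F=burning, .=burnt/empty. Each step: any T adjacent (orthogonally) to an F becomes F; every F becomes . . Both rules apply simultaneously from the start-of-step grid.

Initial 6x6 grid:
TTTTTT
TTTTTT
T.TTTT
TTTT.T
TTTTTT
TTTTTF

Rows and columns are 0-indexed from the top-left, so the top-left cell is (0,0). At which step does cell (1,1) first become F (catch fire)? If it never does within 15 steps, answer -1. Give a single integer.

Step 1: cell (1,1)='T' (+2 fires, +1 burnt)
Step 2: cell (1,1)='T' (+3 fires, +2 burnt)
Step 3: cell (1,1)='T' (+3 fires, +3 burnt)
Step 4: cell (1,1)='T' (+5 fires, +3 burnt)
Step 5: cell (1,1)='T' (+6 fires, +5 burnt)
Step 6: cell (1,1)='T' (+5 fires, +6 burnt)
Step 7: cell (1,1)='T' (+3 fires, +5 burnt)
Step 8: cell (1,1)='F' (+3 fires, +3 burnt)
  -> target ignites at step 8
Step 9: cell (1,1)='.' (+2 fires, +3 burnt)
Step 10: cell (1,1)='.' (+1 fires, +2 burnt)
Step 11: cell (1,1)='.' (+0 fires, +1 burnt)
  fire out at step 11

8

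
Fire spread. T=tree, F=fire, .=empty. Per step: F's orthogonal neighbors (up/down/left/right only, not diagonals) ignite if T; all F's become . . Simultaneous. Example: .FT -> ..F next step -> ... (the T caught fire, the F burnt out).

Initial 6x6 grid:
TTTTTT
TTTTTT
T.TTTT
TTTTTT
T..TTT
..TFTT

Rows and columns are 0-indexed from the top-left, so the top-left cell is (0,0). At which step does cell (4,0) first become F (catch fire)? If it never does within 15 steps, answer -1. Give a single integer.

Step 1: cell (4,0)='T' (+3 fires, +1 burnt)
Step 2: cell (4,0)='T' (+3 fires, +3 burnt)
Step 3: cell (4,0)='T' (+4 fires, +3 burnt)
Step 4: cell (4,0)='T' (+5 fires, +4 burnt)
Step 5: cell (4,0)='T' (+5 fires, +5 burnt)
Step 6: cell (4,0)='F' (+6 fires, +5 burnt)
  -> target ignites at step 6
Step 7: cell (4,0)='.' (+3 fires, +6 burnt)
Step 8: cell (4,0)='.' (+1 fires, +3 burnt)
Step 9: cell (4,0)='.' (+0 fires, +1 burnt)
  fire out at step 9

6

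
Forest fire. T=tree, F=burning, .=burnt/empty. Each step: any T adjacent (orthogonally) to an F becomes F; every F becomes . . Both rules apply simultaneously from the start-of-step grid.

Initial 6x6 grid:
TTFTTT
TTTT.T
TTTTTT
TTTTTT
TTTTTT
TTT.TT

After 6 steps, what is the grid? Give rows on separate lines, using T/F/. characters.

Step 1: 3 trees catch fire, 1 burn out
  TF.FTT
  TTFT.T
  TTTTTT
  TTTTTT
  TTTTTT
  TTT.TT
Step 2: 5 trees catch fire, 3 burn out
  F...FT
  TF.F.T
  TTFTTT
  TTTTTT
  TTTTTT
  TTT.TT
Step 3: 5 trees catch fire, 5 burn out
  .....F
  F....T
  TF.FTT
  TTFTTT
  TTTTTT
  TTT.TT
Step 4: 6 trees catch fire, 5 burn out
  ......
  .....F
  F...FT
  TF.FTT
  TTFTTT
  TTT.TT
Step 5: 6 trees catch fire, 6 burn out
  ......
  ......
  .....F
  F...FT
  TF.FTT
  TTF.TT
Step 6: 4 trees catch fire, 6 burn out
  ......
  ......
  ......
  .....F
  F...FT
  TF..TT

......
......
......
.....F
F...FT
TF..TT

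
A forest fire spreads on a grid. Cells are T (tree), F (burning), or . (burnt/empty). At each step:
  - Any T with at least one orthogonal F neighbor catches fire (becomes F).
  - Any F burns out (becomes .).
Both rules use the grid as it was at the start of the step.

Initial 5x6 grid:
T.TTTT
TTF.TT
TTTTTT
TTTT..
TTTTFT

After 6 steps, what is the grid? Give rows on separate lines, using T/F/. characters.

Step 1: 5 trees catch fire, 2 burn out
  T.FTTT
  TF..TT
  TTFTTT
  TTTT..
  TTTF.F
Step 2: 7 trees catch fire, 5 burn out
  T..FTT
  F...TT
  TF.FTT
  TTFF..
  TTF...
Step 3: 6 trees catch fire, 7 burn out
  F...FT
  ....TT
  F...FT
  TF....
  TF....
Step 4: 5 trees catch fire, 6 burn out
  .....F
  ....FT
  .....F
  F.....
  F.....
Step 5: 1 trees catch fire, 5 burn out
  ......
  .....F
  ......
  ......
  ......
Step 6: 0 trees catch fire, 1 burn out
  ......
  ......
  ......
  ......
  ......

......
......
......
......
......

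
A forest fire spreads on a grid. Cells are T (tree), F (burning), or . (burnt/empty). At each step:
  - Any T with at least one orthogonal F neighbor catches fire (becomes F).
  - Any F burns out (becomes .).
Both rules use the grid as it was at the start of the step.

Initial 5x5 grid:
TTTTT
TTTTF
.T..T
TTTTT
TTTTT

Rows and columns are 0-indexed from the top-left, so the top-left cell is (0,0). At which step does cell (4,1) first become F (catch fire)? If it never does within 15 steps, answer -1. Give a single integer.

Step 1: cell (4,1)='T' (+3 fires, +1 burnt)
Step 2: cell (4,1)='T' (+3 fires, +3 burnt)
Step 3: cell (4,1)='T' (+4 fires, +3 burnt)
Step 4: cell (4,1)='T' (+5 fires, +4 burnt)
Step 5: cell (4,1)='T' (+3 fires, +5 burnt)
Step 6: cell (4,1)='F' (+2 fires, +3 burnt)
  -> target ignites at step 6
Step 7: cell (4,1)='.' (+1 fires, +2 burnt)
Step 8: cell (4,1)='.' (+0 fires, +1 burnt)
  fire out at step 8

6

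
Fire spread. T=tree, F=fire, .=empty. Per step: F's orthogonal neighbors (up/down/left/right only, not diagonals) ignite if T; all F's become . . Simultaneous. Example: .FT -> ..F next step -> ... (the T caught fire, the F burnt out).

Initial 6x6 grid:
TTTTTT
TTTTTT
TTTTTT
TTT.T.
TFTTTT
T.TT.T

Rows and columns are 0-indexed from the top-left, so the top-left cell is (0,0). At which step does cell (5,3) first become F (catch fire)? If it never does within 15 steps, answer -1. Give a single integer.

Step 1: cell (5,3)='T' (+3 fires, +1 burnt)
Step 2: cell (5,3)='T' (+6 fires, +3 burnt)
Step 3: cell (5,3)='F' (+5 fires, +6 burnt)
  -> target ignites at step 3
Step 4: cell (5,3)='.' (+6 fires, +5 burnt)
Step 5: cell (5,3)='.' (+5 fires, +6 burnt)
Step 6: cell (5,3)='.' (+3 fires, +5 burnt)
Step 7: cell (5,3)='.' (+2 fires, +3 burnt)
Step 8: cell (5,3)='.' (+1 fires, +2 burnt)
Step 9: cell (5,3)='.' (+0 fires, +1 burnt)
  fire out at step 9

3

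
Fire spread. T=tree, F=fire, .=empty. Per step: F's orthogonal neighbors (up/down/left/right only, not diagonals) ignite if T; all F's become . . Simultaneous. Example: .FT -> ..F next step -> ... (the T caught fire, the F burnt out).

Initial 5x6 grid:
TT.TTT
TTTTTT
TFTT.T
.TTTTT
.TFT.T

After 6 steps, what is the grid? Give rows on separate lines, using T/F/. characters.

Step 1: 7 trees catch fire, 2 burn out
  TT.TTT
  TFTTTT
  F.FT.T
  .FFTTT
  .F.F.T
Step 2: 5 trees catch fire, 7 burn out
  TF.TTT
  F.FTTT
  ...F.T
  ...FTT
  .....T
Step 3: 3 trees catch fire, 5 burn out
  F..TTT
  ...FTT
  .....T
  ....FT
  .....T
Step 4: 3 trees catch fire, 3 burn out
  ...FTT
  ....FT
  .....T
  .....F
  .....T
Step 5: 4 trees catch fire, 3 burn out
  ....FT
  .....F
  .....F
  ......
  .....F
Step 6: 1 trees catch fire, 4 burn out
  .....F
  ......
  ......
  ......
  ......

.....F
......
......
......
......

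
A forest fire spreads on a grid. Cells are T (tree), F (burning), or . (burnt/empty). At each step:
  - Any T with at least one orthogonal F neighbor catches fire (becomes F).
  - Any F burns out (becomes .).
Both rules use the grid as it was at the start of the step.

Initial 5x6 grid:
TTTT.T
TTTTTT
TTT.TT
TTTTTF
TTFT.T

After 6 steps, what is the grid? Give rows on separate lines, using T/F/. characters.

Step 1: 6 trees catch fire, 2 burn out
  TTTT.T
  TTTTTT
  TTT.TF
  TTFTF.
  TF.F.F
Step 2: 6 trees catch fire, 6 burn out
  TTTT.T
  TTTTTF
  TTF.F.
  TF.F..
  F.....
Step 3: 5 trees catch fire, 6 burn out
  TTTT.F
  TTFTF.
  TF....
  F.....
  ......
Step 4: 4 trees catch fire, 5 burn out
  TTFT..
  TF.F..
  F.....
  ......
  ......
Step 5: 3 trees catch fire, 4 burn out
  TF.F..
  F.....
  ......
  ......
  ......
Step 6: 1 trees catch fire, 3 burn out
  F.....
  ......
  ......
  ......
  ......

F.....
......
......
......
......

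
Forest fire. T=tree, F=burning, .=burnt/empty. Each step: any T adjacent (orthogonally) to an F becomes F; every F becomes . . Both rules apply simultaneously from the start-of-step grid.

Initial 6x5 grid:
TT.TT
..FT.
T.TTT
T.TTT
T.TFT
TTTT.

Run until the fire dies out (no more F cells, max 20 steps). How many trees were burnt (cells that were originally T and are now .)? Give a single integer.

Step 1: +6 fires, +2 burnt (F count now 6)
Step 2: +5 fires, +6 burnt (F count now 5)
Step 3: +3 fires, +5 burnt (F count now 3)
Step 4: +1 fires, +3 burnt (F count now 1)
Step 5: +1 fires, +1 burnt (F count now 1)
Step 6: +1 fires, +1 burnt (F count now 1)
Step 7: +1 fires, +1 burnt (F count now 1)
Step 8: +0 fires, +1 burnt (F count now 0)
Fire out after step 8
Initially T: 20, now '.': 28
Total burnt (originally-T cells now '.'): 18

Answer: 18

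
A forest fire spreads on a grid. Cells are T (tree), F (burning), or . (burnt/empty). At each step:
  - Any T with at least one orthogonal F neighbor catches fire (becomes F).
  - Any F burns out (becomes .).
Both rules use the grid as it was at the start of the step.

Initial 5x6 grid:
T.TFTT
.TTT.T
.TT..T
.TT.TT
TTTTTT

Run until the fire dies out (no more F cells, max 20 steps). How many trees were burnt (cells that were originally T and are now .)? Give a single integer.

Step 1: +3 fires, +1 burnt (F count now 3)
Step 2: +2 fires, +3 burnt (F count now 2)
Step 3: +3 fires, +2 burnt (F count now 3)
Step 4: +3 fires, +3 burnt (F count now 3)
Step 5: +3 fires, +3 burnt (F count now 3)
Step 6: +4 fires, +3 burnt (F count now 4)
Step 7: +2 fires, +4 burnt (F count now 2)
Step 8: +0 fires, +2 burnt (F count now 0)
Fire out after step 8
Initially T: 21, now '.': 29
Total burnt (originally-T cells now '.'): 20

Answer: 20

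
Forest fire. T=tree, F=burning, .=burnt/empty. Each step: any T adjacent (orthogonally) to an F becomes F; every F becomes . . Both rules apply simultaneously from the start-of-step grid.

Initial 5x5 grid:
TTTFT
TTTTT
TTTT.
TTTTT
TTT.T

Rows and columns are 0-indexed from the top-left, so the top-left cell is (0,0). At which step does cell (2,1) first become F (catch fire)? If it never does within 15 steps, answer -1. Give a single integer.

Step 1: cell (2,1)='T' (+3 fires, +1 burnt)
Step 2: cell (2,1)='T' (+4 fires, +3 burnt)
Step 3: cell (2,1)='T' (+4 fires, +4 burnt)
Step 4: cell (2,1)='F' (+4 fires, +4 burnt)
  -> target ignites at step 4
Step 5: cell (2,1)='.' (+4 fires, +4 burnt)
Step 6: cell (2,1)='.' (+2 fires, +4 burnt)
Step 7: cell (2,1)='.' (+1 fires, +2 burnt)
Step 8: cell (2,1)='.' (+0 fires, +1 burnt)
  fire out at step 8

4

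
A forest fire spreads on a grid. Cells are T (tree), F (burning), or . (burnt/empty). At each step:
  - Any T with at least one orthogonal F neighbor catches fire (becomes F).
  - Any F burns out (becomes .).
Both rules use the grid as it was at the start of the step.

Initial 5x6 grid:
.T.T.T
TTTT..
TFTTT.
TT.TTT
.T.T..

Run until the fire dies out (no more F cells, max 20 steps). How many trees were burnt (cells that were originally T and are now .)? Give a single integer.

Step 1: +4 fires, +1 burnt (F count now 4)
Step 2: +6 fires, +4 burnt (F count now 6)
Step 3: +3 fires, +6 burnt (F count now 3)
Step 4: +3 fires, +3 burnt (F count now 3)
Step 5: +1 fires, +3 burnt (F count now 1)
Step 6: +0 fires, +1 burnt (F count now 0)
Fire out after step 6
Initially T: 18, now '.': 29
Total burnt (originally-T cells now '.'): 17

Answer: 17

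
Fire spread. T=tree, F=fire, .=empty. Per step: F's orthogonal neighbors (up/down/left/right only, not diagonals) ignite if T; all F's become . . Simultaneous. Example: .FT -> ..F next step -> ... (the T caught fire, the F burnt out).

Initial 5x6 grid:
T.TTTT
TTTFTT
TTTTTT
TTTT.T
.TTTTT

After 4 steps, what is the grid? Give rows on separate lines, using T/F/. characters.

Step 1: 4 trees catch fire, 1 burn out
  T.TFTT
  TTF.FT
  TTTFTT
  TTTT.T
  .TTTTT
Step 2: 7 trees catch fire, 4 burn out
  T.F.FT
  TF...F
  TTF.FT
  TTTF.T
  .TTTTT
Step 3: 6 trees catch fire, 7 burn out
  T....F
  F.....
  TF...F
  TTF..T
  .TTFTT
Step 4: 6 trees catch fire, 6 burn out
  F.....
  ......
  F.....
  TF...F
  .TF.FT

F.....
......
F.....
TF...F
.TF.FT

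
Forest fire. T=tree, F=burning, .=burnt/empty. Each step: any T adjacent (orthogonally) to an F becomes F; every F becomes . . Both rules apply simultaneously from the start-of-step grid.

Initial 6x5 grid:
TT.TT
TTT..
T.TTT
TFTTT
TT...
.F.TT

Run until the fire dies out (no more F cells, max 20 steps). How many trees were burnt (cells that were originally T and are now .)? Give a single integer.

Step 1: +3 fires, +2 burnt (F count now 3)
Step 2: +4 fires, +3 burnt (F count now 4)
Step 3: +4 fires, +4 burnt (F count now 4)
Step 4: +3 fires, +4 burnt (F count now 3)
Step 5: +1 fires, +3 burnt (F count now 1)
Step 6: +0 fires, +1 burnt (F count now 0)
Fire out after step 6
Initially T: 19, now '.': 26
Total burnt (originally-T cells now '.'): 15

Answer: 15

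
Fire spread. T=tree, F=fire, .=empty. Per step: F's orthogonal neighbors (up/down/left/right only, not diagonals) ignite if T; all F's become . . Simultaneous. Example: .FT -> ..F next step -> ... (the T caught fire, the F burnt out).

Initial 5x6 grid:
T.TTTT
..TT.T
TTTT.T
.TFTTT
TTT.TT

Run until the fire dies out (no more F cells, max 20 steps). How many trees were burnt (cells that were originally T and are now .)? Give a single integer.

Step 1: +4 fires, +1 burnt (F count now 4)
Step 2: +5 fires, +4 burnt (F count now 5)
Step 3: +6 fires, +5 burnt (F count now 6)
Step 4: +3 fires, +6 burnt (F count now 3)
Step 5: +2 fires, +3 burnt (F count now 2)
Step 6: +1 fires, +2 burnt (F count now 1)
Step 7: +0 fires, +1 burnt (F count now 0)
Fire out after step 7
Initially T: 22, now '.': 29
Total burnt (originally-T cells now '.'): 21

Answer: 21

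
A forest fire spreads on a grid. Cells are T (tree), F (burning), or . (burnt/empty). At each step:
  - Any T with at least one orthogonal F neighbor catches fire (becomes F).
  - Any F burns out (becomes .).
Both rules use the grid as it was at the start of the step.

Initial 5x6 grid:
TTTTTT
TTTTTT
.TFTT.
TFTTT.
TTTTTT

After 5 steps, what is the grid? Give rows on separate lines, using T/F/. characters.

Step 1: 6 trees catch fire, 2 burn out
  TTTTTT
  TTFTTT
  .F.FT.
  F.FTT.
  TFTTTT
Step 2: 7 trees catch fire, 6 burn out
  TTFTTT
  TF.FTT
  ....F.
  ...FT.
  F.FTTT
Step 3: 6 trees catch fire, 7 burn out
  TF.FTT
  F...FT
  ......
  ....F.
  ...FTT
Step 4: 4 trees catch fire, 6 burn out
  F...FT
  .....F
  ......
  ......
  ....FT
Step 5: 2 trees catch fire, 4 burn out
  .....F
  ......
  ......
  ......
  .....F

.....F
......
......
......
.....F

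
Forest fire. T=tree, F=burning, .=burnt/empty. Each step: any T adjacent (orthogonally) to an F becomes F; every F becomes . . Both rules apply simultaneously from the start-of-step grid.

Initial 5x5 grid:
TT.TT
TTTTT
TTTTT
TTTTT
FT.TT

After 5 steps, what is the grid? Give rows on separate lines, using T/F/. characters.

Step 1: 2 trees catch fire, 1 burn out
  TT.TT
  TTTTT
  TTTTT
  FTTTT
  .F.TT
Step 2: 2 trees catch fire, 2 burn out
  TT.TT
  TTTTT
  FTTTT
  .FTTT
  ...TT
Step 3: 3 trees catch fire, 2 burn out
  TT.TT
  FTTTT
  .FTTT
  ..FTT
  ...TT
Step 4: 4 trees catch fire, 3 burn out
  FT.TT
  .FTTT
  ..FTT
  ...FT
  ...TT
Step 5: 5 trees catch fire, 4 burn out
  .F.TT
  ..FTT
  ...FT
  ....F
  ...FT

.F.TT
..FTT
...FT
....F
...FT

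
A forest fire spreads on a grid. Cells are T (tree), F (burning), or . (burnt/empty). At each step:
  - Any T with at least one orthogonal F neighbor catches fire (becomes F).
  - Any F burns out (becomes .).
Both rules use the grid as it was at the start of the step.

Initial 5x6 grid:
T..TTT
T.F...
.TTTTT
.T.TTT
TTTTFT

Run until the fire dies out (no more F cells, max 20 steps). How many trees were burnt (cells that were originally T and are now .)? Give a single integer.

Answer: 14

Derivation:
Step 1: +4 fires, +2 burnt (F count now 4)
Step 2: +6 fires, +4 burnt (F count now 6)
Step 3: +3 fires, +6 burnt (F count now 3)
Step 4: +1 fires, +3 burnt (F count now 1)
Step 5: +0 fires, +1 burnt (F count now 0)
Fire out after step 5
Initially T: 19, now '.': 25
Total burnt (originally-T cells now '.'): 14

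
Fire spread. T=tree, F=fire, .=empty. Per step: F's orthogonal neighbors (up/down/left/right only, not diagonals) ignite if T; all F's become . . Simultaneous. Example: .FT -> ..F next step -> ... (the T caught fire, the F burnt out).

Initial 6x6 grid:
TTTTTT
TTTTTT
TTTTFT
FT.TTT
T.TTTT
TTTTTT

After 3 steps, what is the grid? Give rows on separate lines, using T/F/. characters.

Step 1: 7 trees catch fire, 2 burn out
  TTTTTT
  TTTTFT
  FTTF.F
  .F.TFT
  F.TTTT
  TTTTTT
Step 2: 10 trees catch fire, 7 burn out
  TTTTFT
  FTTF.F
  .FF...
  ...F.F
  ..TTFT
  FTTTTT
Step 3: 9 trees catch fire, 10 burn out
  FTTF.F
  .FF...
  ......
  ......
  ..TF.F
  .FTTFT

FTTF.F
.FF...
......
......
..TF.F
.FTTFT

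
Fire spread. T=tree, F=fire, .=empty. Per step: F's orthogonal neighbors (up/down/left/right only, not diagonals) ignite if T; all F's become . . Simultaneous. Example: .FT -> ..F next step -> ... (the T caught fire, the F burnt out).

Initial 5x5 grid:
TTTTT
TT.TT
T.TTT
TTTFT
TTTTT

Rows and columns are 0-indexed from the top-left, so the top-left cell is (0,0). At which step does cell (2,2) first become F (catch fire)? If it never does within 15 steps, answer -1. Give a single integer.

Step 1: cell (2,2)='T' (+4 fires, +1 burnt)
Step 2: cell (2,2)='F' (+6 fires, +4 burnt)
  -> target ignites at step 2
Step 3: cell (2,2)='.' (+4 fires, +6 burnt)
Step 4: cell (2,2)='.' (+4 fires, +4 burnt)
Step 5: cell (2,2)='.' (+2 fires, +4 burnt)
Step 6: cell (2,2)='.' (+2 fires, +2 burnt)
Step 7: cell (2,2)='.' (+0 fires, +2 burnt)
  fire out at step 7

2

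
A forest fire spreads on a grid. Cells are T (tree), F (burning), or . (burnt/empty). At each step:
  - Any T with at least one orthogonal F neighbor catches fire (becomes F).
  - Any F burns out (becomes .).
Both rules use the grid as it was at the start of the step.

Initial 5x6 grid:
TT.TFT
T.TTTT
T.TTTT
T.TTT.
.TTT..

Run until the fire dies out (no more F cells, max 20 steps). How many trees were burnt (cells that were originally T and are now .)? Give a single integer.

Answer: 16

Derivation:
Step 1: +3 fires, +1 burnt (F count now 3)
Step 2: +3 fires, +3 burnt (F count now 3)
Step 3: +4 fires, +3 burnt (F count now 4)
Step 4: +2 fires, +4 burnt (F count now 2)
Step 5: +2 fires, +2 burnt (F count now 2)
Step 6: +1 fires, +2 burnt (F count now 1)
Step 7: +1 fires, +1 burnt (F count now 1)
Step 8: +0 fires, +1 burnt (F count now 0)
Fire out after step 8
Initially T: 21, now '.': 25
Total burnt (originally-T cells now '.'): 16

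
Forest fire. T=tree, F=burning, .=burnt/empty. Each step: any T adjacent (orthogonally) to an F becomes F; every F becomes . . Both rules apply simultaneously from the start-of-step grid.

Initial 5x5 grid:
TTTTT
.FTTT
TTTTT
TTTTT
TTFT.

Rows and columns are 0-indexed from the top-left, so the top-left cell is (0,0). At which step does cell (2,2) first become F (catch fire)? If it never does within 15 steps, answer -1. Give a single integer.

Step 1: cell (2,2)='T' (+6 fires, +2 burnt)
Step 2: cell (2,2)='F' (+8 fires, +6 burnt)
  -> target ignites at step 2
Step 3: cell (2,2)='.' (+5 fires, +8 burnt)
Step 4: cell (2,2)='.' (+2 fires, +5 burnt)
Step 5: cell (2,2)='.' (+0 fires, +2 burnt)
  fire out at step 5

2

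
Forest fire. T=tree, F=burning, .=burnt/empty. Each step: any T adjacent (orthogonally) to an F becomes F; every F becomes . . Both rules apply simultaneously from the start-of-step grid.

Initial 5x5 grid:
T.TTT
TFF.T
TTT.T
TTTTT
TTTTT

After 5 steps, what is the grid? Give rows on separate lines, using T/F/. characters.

Step 1: 4 trees catch fire, 2 burn out
  T.FTT
  F...T
  TFF.T
  TTTTT
  TTTTT
Step 2: 5 trees catch fire, 4 burn out
  F..FT
  ....T
  F...T
  TFFTT
  TTTTT
Step 3: 5 trees catch fire, 5 burn out
  ....F
  ....T
  ....T
  F..FT
  TFFTT
Step 4: 4 trees catch fire, 5 burn out
  .....
  ....F
  ....T
  ....F
  F..FT
Step 5: 2 trees catch fire, 4 burn out
  .....
  .....
  ....F
  .....
  ....F

.....
.....
....F
.....
....F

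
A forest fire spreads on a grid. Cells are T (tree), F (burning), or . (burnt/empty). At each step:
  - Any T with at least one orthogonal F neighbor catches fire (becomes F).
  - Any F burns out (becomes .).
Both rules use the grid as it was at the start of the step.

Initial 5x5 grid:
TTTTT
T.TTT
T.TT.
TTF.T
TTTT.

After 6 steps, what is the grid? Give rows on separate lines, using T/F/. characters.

Step 1: 3 trees catch fire, 1 burn out
  TTTTT
  T.TTT
  T.FT.
  TF..T
  TTFT.
Step 2: 5 trees catch fire, 3 burn out
  TTTTT
  T.FTT
  T..F.
  F...T
  TF.F.
Step 3: 4 trees catch fire, 5 burn out
  TTFTT
  T..FT
  F....
  ....T
  F....
Step 4: 4 trees catch fire, 4 burn out
  TF.FT
  F...F
  .....
  ....T
  .....
Step 5: 2 trees catch fire, 4 burn out
  F...F
  .....
  .....
  ....T
  .....
Step 6: 0 trees catch fire, 2 burn out
  .....
  .....
  .....
  ....T
  .....

.....
.....
.....
....T
.....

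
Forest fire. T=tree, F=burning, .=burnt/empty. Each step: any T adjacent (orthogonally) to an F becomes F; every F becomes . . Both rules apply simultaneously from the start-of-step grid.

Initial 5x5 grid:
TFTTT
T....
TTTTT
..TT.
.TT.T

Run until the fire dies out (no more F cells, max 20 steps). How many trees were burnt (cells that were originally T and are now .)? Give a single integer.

Answer: 14

Derivation:
Step 1: +2 fires, +1 burnt (F count now 2)
Step 2: +2 fires, +2 burnt (F count now 2)
Step 3: +2 fires, +2 burnt (F count now 2)
Step 4: +1 fires, +2 burnt (F count now 1)
Step 5: +1 fires, +1 burnt (F count now 1)
Step 6: +2 fires, +1 burnt (F count now 2)
Step 7: +3 fires, +2 burnt (F count now 3)
Step 8: +1 fires, +3 burnt (F count now 1)
Step 9: +0 fires, +1 burnt (F count now 0)
Fire out after step 9
Initially T: 15, now '.': 24
Total burnt (originally-T cells now '.'): 14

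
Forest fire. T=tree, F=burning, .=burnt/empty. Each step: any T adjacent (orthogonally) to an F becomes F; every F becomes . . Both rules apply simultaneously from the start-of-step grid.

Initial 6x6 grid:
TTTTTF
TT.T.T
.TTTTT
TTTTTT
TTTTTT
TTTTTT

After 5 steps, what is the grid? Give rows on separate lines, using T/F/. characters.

Step 1: 2 trees catch fire, 1 burn out
  TTTTF.
  TT.T.F
  .TTTTT
  TTTTTT
  TTTTTT
  TTTTTT
Step 2: 2 trees catch fire, 2 burn out
  TTTF..
  TT.T..
  .TTTTF
  TTTTTT
  TTTTTT
  TTTTTT
Step 3: 4 trees catch fire, 2 burn out
  TTF...
  TT.F..
  .TTTF.
  TTTTTF
  TTTTTT
  TTTTTT
Step 4: 4 trees catch fire, 4 burn out
  TF....
  TT....
  .TTF..
  TTTTF.
  TTTTTF
  TTTTTT
Step 5: 6 trees catch fire, 4 burn out
  F.....
  TF....
  .TF...
  TTTF..
  TTTTF.
  TTTTTF

F.....
TF....
.TF...
TTTF..
TTTTF.
TTTTTF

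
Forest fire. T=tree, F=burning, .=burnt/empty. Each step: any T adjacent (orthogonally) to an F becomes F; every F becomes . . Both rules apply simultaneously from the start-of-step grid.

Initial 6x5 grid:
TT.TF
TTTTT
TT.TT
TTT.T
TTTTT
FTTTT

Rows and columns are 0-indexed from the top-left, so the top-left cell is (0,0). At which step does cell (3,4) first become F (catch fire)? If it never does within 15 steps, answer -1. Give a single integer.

Step 1: cell (3,4)='T' (+4 fires, +2 burnt)
Step 2: cell (3,4)='T' (+5 fires, +4 burnt)
Step 3: cell (3,4)='F' (+7 fires, +5 burnt)
  -> target ignites at step 3
Step 4: cell (3,4)='.' (+7 fires, +7 burnt)
Step 5: cell (3,4)='.' (+2 fires, +7 burnt)
Step 6: cell (3,4)='.' (+0 fires, +2 burnt)
  fire out at step 6

3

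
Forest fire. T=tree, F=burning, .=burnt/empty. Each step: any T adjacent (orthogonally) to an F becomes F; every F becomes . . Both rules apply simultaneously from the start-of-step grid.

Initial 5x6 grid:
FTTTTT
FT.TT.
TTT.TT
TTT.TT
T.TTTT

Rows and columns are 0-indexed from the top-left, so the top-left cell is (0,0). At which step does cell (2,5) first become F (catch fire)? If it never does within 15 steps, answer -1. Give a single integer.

Step 1: cell (2,5)='T' (+3 fires, +2 burnt)
Step 2: cell (2,5)='T' (+3 fires, +3 burnt)
Step 3: cell (2,5)='T' (+4 fires, +3 burnt)
Step 4: cell (2,5)='T' (+3 fires, +4 burnt)
Step 5: cell (2,5)='T' (+3 fires, +3 burnt)
Step 6: cell (2,5)='T' (+2 fires, +3 burnt)
Step 7: cell (2,5)='F' (+3 fires, +2 burnt)
  -> target ignites at step 7
Step 8: cell (2,5)='.' (+2 fires, +3 burnt)
Step 9: cell (2,5)='.' (+0 fires, +2 burnt)
  fire out at step 9

7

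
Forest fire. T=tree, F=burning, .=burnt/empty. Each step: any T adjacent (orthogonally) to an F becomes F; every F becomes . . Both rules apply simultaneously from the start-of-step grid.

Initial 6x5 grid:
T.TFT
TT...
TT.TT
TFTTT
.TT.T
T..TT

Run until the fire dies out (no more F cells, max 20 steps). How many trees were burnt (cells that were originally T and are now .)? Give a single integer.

Step 1: +6 fires, +2 burnt (F count now 6)
Step 2: +4 fires, +6 burnt (F count now 4)
Step 3: +3 fires, +4 burnt (F count now 3)
Step 4: +3 fires, +3 burnt (F count now 3)
Step 5: +1 fires, +3 burnt (F count now 1)
Step 6: +1 fires, +1 burnt (F count now 1)
Step 7: +0 fires, +1 burnt (F count now 0)
Fire out after step 7
Initially T: 19, now '.': 29
Total burnt (originally-T cells now '.'): 18

Answer: 18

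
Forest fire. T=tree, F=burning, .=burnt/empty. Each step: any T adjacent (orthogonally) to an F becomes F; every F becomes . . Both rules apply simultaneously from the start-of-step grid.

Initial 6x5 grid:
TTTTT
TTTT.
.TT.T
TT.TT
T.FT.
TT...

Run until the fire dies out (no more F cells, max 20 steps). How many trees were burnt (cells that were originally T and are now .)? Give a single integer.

Answer: 4

Derivation:
Step 1: +1 fires, +1 burnt (F count now 1)
Step 2: +1 fires, +1 burnt (F count now 1)
Step 3: +1 fires, +1 burnt (F count now 1)
Step 4: +1 fires, +1 burnt (F count now 1)
Step 5: +0 fires, +1 burnt (F count now 0)
Fire out after step 5
Initially T: 20, now '.': 14
Total burnt (originally-T cells now '.'): 4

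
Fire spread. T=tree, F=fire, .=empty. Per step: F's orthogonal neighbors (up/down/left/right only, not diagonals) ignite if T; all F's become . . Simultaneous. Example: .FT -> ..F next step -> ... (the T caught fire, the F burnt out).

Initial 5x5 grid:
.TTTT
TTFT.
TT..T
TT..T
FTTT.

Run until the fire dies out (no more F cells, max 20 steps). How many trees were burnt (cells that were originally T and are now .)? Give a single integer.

Answer: 14

Derivation:
Step 1: +5 fires, +2 burnt (F count now 5)
Step 2: +7 fires, +5 burnt (F count now 7)
Step 3: +2 fires, +7 burnt (F count now 2)
Step 4: +0 fires, +2 burnt (F count now 0)
Fire out after step 4
Initially T: 16, now '.': 23
Total burnt (originally-T cells now '.'): 14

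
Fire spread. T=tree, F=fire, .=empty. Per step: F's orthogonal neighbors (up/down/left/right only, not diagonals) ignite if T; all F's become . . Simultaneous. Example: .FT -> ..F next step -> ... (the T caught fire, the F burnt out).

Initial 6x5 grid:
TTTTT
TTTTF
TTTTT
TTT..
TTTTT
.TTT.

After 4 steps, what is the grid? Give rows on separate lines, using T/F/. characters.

Step 1: 3 trees catch fire, 1 burn out
  TTTTF
  TTTF.
  TTTTF
  TTT..
  TTTTT
  .TTT.
Step 2: 3 trees catch fire, 3 burn out
  TTTF.
  TTF..
  TTTF.
  TTT..
  TTTTT
  .TTT.
Step 3: 3 trees catch fire, 3 burn out
  TTF..
  TF...
  TTF..
  TTT..
  TTTTT
  .TTT.
Step 4: 4 trees catch fire, 3 burn out
  TF...
  F....
  TF...
  TTF..
  TTTTT
  .TTT.

TF...
F....
TF...
TTF..
TTTTT
.TTT.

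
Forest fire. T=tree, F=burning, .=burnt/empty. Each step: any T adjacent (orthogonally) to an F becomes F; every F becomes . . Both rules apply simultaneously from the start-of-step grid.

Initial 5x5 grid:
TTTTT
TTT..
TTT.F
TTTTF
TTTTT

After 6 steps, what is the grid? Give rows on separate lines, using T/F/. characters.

Step 1: 2 trees catch fire, 2 burn out
  TTTTT
  TTT..
  TTT..
  TTTF.
  TTTTF
Step 2: 2 trees catch fire, 2 burn out
  TTTTT
  TTT..
  TTT..
  TTF..
  TTTF.
Step 3: 3 trees catch fire, 2 burn out
  TTTTT
  TTT..
  TTF..
  TF...
  TTF..
Step 4: 4 trees catch fire, 3 burn out
  TTTTT
  TTF..
  TF...
  F....
  TF...
Step 5: 4 trees catch fire, 4 burn out
  TTFTT
  TF...
  F....
  .....
  F....
Step 6: 3 trees catch fire, 4 burn out
  TF.FT
  F....
  .....
  .....
  .....

TF.FT
F....
.....
.....
.....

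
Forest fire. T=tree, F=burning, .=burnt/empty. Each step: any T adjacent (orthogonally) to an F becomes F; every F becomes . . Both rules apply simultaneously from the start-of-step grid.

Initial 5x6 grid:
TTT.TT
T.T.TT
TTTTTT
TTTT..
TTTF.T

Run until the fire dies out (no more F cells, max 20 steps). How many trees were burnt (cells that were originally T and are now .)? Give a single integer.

Step 1: +2 fires, +1 burnt (F count now 2)
Step 2: +3 fires, +2 burnt (F count now 3)
Step 3: +4 fires, +3 burnt (F count now 4)
Step 4: +5 fires, +4 burnt (F count now 5)
Step 5: +4 fires, +5 burnt (F count now 4)
Step 6: +3 fires, +4 burnt (F count now 3)
Step 7: +1 fires, +3 burnt (F count now 1)
Step 8: +0 fires, +1 burnt (F count now 0)
Fire out after step 8
Initially T: 23, now '.': 29
Total burnt (originally-T cells now '.'): 22

Answer: 22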